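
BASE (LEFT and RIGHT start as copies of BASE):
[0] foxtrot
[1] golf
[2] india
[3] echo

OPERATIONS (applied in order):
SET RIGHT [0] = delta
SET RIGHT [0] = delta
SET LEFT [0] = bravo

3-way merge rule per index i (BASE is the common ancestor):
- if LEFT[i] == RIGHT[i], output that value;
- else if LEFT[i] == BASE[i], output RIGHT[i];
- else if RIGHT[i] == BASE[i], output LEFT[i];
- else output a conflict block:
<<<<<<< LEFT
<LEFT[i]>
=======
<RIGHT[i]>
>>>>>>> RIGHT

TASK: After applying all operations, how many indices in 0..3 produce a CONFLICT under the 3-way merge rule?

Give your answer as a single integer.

Final LEFT:  [bravo, golf, india, echo]
Final RIGHT: [delta, golf, india, echo]
i=0: BASE=foxtrot L=bravo R=delta all differ -> CONFLICT
i=1: L=golf R=golf -> agree -> golf
i=2: L=india R=india -> agree -> india
i=3: L=echo R=echo -> agree -> echo
Conflict count: 1

Answer: 1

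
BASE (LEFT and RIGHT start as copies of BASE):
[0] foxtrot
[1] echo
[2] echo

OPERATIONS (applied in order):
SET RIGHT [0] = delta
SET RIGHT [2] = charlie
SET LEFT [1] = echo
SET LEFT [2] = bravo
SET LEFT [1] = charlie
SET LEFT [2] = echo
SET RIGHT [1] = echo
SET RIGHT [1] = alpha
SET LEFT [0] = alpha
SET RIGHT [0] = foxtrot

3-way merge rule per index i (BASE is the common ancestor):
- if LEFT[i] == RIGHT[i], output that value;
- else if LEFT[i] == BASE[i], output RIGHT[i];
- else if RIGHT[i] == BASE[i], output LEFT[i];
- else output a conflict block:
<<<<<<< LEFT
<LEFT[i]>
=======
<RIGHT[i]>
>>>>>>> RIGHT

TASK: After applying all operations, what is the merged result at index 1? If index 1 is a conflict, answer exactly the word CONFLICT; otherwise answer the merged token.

Final LEFT:  [alpha, charlie, echo]
Final RIGHT: [foxtrot, alpha, charlie]
i=0: L=alpha, R=foxtrot=BASE -> take LEFT -> alpha
i=1: BASE=echo L=charlie R=alpha all differ -> CONFLICT
i=2: L=echo=BASE, R=charlie -> take RIGHT -> charlie
Index 1 -> CONFLICT

Answer: CONFLICT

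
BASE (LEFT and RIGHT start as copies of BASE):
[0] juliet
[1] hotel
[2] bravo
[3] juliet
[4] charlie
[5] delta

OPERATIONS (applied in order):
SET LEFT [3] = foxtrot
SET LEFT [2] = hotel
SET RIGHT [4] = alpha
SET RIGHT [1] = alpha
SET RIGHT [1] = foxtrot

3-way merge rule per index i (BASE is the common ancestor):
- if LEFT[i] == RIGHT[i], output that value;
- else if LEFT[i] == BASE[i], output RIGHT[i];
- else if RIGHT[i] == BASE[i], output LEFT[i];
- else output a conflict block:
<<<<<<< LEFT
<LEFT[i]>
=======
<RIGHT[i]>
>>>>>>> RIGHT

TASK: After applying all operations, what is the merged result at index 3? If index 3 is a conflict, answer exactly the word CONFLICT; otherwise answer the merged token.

Answer: foxtrot

Derivation:
Final LEFT:  [juliet, hotel, hotel, foxtrot, charlie, delta]
Final RIGHT: [juliet, foxtrot, bravo, juliet, alpha, delta]
i=0: L=juliet R=juliet -> agree -> juliet
i=1: L=hotel=BASE, R=foxtrot -> take RIGHT -> foxtrot
i=2: L=hotel, R=bravo=BASE -> take LEFT -> hotel
i=3: L=foxtrot, R=juliet=BASE -> take LEFT -> foxtrot
i=4: L=charlie=BASE, R=alpha -> take RIGHT -> alpha
i=5: L=delta R=delta -> agree -> delta
Index 3 -> foxtrot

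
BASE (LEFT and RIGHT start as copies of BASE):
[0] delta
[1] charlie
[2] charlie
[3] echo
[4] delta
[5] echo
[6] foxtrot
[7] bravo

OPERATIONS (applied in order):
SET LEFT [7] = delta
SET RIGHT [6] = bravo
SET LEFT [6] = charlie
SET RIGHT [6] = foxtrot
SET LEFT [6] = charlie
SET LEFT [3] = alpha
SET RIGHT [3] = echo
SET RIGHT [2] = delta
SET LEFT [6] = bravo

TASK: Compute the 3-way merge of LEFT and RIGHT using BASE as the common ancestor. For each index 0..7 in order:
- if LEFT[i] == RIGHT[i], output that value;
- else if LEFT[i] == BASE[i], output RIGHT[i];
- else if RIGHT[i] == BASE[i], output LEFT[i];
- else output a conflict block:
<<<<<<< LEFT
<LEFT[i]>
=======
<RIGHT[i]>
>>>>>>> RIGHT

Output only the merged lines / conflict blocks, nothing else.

Final LEFT:  [delta, charlie, charlie, alpha, delta, echo, bravo, delta]
Final RIGHT: [delta, charlie, delta, echo, delta, echo, foxtrot, bravo]
i=0: L=delta R=delta -> agree -> delta
i=1: L=charlie R=charlie -> agree -> charlie
i=2: L=charlie=BASE, R=delta -> take RIGHT -> delta
i=3: L=alpha, R=echo=BASE -> take LEFT -> alpha
i=4: L=delta R=delta -> agree -> delta
i=5: L=echo R=echo -> agree -> echo
i=6: L=bravo, R=foxtrot=BASE -> take LEFT -> bravo
i=7: L=delta, R=bravo=BASE -> take LEFT -> delta

Answer: delta
charlie
delta
alpha
delta
echo
bravo
delta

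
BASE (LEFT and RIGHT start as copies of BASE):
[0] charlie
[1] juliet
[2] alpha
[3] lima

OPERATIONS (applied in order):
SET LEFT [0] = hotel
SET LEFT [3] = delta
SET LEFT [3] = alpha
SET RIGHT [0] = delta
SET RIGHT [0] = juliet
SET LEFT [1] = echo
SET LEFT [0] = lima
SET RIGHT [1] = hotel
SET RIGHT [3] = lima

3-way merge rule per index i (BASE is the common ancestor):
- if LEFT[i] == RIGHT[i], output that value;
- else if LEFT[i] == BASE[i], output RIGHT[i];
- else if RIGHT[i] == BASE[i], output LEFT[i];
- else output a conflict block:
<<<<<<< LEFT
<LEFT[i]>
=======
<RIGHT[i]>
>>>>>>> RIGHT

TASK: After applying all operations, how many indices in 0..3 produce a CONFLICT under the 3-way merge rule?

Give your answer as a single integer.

Answer: 2

Derivation:
Final LEFT:  [lima, echo, alpha, alpha]
Final RIGHT: [juliet, hotel, alpha, lima]
i=0: BASE=charlie L=lima R=juliet all differ -> CONFLICT
i=1: BASE=juliet L=echo R=hotel all differ -> CONFLICT
i=2: L=alpha R=alpha -> agree -> alpha
i=3: L=alpha, R=lima=BASE -> take LEFT -> alpha
Conflict count: 2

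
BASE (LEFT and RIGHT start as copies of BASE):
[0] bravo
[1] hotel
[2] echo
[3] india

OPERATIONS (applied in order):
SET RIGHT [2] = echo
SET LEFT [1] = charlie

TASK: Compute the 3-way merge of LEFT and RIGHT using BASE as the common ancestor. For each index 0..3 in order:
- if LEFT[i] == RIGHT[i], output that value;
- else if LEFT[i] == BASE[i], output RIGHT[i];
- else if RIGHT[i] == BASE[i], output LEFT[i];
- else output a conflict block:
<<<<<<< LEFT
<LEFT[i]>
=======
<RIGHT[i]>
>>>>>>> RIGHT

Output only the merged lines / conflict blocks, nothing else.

Final LEFT:  [bravo, charlie, echo, india]
Final RIGHT: [bravo, hotel, echo, india]
i=0: L=bravo R=bravo -> agree -> bravo
i=1: L=charlie, R=hotel=BASE -> take LEFT -> charlie
i=2: L=echo R=echo -> agree -> echo
i=3: L=india R=india -> agree -> india

Answer: bravo
charlie
echo
india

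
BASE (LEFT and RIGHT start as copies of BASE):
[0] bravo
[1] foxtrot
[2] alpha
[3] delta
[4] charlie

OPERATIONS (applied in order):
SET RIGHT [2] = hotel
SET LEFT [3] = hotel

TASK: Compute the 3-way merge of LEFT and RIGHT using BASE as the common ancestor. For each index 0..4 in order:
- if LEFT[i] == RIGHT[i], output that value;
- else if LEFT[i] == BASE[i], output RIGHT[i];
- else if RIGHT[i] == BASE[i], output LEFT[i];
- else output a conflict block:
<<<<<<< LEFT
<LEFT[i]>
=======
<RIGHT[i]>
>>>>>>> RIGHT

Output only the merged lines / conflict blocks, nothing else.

Answer: bravo
foxtrot
hotel
hotel
charlie

Derivation:
Final LEFT:  [bravo, foxtrot, alpha, hotel, charlie]
Final RIGHT: [bravo, foxtrot, hotel, delta, charlie]
i=0: L=bravo R=bravo -> agree -> bravo
i=1: L=foxtrot R=foxtrot -> agree -> foxtrot
i=2: L=alpha=BASE, R=hotel -> take RIGHT -> hotel
i=3: L=hotel, R=delta=BASE -> take LEFT -> hotel
i=4: L=charlie R=charlie -> agree -> charlie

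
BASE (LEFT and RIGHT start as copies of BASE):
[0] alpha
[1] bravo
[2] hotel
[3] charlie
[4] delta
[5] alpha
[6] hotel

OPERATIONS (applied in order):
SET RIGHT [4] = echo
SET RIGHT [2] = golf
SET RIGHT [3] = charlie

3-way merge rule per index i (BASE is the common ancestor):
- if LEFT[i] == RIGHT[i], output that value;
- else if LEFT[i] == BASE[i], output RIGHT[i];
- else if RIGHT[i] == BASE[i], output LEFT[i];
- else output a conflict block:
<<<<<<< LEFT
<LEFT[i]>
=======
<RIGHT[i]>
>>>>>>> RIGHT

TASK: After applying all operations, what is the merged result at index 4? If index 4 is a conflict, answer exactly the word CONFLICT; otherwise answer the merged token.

Final LEFT:  [alpha, bravo, hotel, charlie, delta, alpha, hotel]
Final RIGHT: [alpha, bravo, golf, charlie, echo, alpha, hotel]
i=0: L=alpha R=alpha -> agree -> alpha
i=1: L=bravo R=bravo -> agree -> bravo
i=2: L=hotel=BASE, R=golf -> take RIGHT -> golf
i=3: L=charlie R=charlie -> agree -> charlie
i=4: L=delta=BASE, R=echo -> take RIGHT -> echo
i=5: L=alpha R=alpha -> agree -> alpha
i=6: L=hotel R=hotel -> agree -> hotel
Index 4 -> echo

Answer: echo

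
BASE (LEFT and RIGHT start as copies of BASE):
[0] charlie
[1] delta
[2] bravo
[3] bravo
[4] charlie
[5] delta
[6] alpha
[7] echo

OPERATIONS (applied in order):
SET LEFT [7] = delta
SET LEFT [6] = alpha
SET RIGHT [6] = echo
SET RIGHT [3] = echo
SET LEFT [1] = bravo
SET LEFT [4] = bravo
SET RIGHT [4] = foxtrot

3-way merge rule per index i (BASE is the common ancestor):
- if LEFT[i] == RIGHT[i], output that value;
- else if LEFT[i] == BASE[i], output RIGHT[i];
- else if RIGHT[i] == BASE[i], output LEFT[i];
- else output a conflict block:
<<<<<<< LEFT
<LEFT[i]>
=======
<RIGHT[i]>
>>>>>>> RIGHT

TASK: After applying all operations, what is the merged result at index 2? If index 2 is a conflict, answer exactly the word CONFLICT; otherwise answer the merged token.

Final LEFT:  [charlie, bravo, bravo, bravo, bravo, delta, alpha, delta]
Final RIGHT: [charlie, delta, bravo, echo, foxtrot, delta, echo, echo]
i=0: L=charlie R=charlie -> agree -> charlie
i=1: L=bravo, R=delta=BASE -> take LEFT -> bravo
i=2: L=bravo R=bravo -> agree -> bravo
i=3: L=bravo=BASE, R=echo -> take RIGHT -> echo
i=4: BASE=charlie L=bravo R=foxtrot all differ -> CONFLICT
i=5: L=delta R=delta -> agree -> delta
i=6: L=alpha=BASE, R=echo -> take RIGHT -> echo
i=7: L=delta, R=echo=BASE -> take LEFT -> delta
Index 2 -> bravo

Answer: bravo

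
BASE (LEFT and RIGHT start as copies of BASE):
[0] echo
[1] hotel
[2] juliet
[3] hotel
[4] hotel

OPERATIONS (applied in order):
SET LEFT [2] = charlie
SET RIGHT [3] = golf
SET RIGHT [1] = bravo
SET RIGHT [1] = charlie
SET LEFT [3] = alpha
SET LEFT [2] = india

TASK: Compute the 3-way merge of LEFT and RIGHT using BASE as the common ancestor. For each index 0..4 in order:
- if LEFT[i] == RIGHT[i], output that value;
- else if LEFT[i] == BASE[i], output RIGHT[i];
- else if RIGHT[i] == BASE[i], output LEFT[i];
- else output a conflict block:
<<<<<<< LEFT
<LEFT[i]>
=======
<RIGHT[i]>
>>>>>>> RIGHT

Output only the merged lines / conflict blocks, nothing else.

Final LEFT:  [echo, hotel, india, alpha, hotel]
Final RIGHT: [echo, charlie, juliet, golf, hotel]
i=0: L=echo R=echo -> agree -> echo
i=1: L=hotel=BASE, R=charlie -> take RIGHT -> charlie
i=2: L=india, R=juliet=BASE -> take LEFT -> india
i=3: BASE=hotel L=alpha R=golf all differ -> CONFLICT
i=4: L=hotel R=hotel -> agree -> hotel

Answer: echo
charlie
india
<<<<<<< LEFT
alpha
=======
golf
>>>>>>> RIGHT
hotel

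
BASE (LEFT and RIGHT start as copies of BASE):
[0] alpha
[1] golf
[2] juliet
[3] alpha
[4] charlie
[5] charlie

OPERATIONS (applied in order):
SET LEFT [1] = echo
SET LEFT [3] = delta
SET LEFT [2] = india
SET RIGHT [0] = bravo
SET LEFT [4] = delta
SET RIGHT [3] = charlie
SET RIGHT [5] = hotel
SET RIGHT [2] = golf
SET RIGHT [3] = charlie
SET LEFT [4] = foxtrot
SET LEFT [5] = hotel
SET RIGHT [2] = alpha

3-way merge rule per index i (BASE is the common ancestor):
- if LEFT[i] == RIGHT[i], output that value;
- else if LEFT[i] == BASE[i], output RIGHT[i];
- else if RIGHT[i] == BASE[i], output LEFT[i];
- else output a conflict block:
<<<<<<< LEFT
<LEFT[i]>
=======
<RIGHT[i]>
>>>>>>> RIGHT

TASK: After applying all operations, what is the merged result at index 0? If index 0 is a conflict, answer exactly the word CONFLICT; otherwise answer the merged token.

Answer: bravo

Derivation:
Final LEFT:  [alpha, echo, india, delta, foxtrot, hotel]
Final RIGHT: [bravo, golf, alpha, charlie, charlie, hotel]
i=0: L=alpha=BASE, R=bravo -> take RIGHT -> bravo
i=1: L=echo, R=golf=BASE -> take LEFT -> echo
i=2: BASE=juliet L=india R=alpha all differ -> CONFLICT
i=3: BASE=alpha L=delta R=charlie all differ -> CONFLICT
i=4: L=foxtrot, R=charlie=BASE -> take LEFT -> foxtrot
i=5: L=hotel R=hotel -> agree -> hotel
Index 0 -> bravo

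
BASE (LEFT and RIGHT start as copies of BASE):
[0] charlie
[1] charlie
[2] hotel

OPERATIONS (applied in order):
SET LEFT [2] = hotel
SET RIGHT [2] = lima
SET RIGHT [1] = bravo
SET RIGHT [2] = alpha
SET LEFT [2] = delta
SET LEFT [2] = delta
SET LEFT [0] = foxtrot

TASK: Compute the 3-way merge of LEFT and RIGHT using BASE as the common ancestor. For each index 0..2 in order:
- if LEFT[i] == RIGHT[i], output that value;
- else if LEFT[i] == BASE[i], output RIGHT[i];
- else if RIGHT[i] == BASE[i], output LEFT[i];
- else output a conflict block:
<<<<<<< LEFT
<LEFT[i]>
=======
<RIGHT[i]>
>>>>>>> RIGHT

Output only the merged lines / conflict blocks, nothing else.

Answer: foxtrot
bravo
<<<<<<< LEFT
delta
=======
alpha
>>>>>>> RIGHT

Derivation:
Final LEFT:  [foxtrot, charlie, delta]
Final RIGHT: [charlie, bravo, alpha]
i=0: L=foxtrot, R=charlie=BASE -> take LEFT -> foxtrot
i=1: L=charlie=BASE, R=bravo -> take RIGHT -> bravo
i=2: BASE=hotel L=delta R=alpha all differ -> CONFLICT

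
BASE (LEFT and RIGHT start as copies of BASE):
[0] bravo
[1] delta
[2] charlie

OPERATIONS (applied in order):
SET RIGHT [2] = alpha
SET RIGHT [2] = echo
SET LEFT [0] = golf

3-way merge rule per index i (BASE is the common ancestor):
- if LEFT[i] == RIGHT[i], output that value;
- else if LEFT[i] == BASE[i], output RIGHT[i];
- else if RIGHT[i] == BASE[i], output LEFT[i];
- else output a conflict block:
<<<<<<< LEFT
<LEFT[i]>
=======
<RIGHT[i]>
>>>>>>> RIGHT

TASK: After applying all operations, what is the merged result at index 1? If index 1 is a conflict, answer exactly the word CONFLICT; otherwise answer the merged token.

Final LEFT:  [golf, delta, charlie]
Final RIGHT: [bravo, delta, echo]
i=0: L=golf, R=bravo=BASE -> take LEFT -> golf
i=1: L=delta R=delta -> agree -> delta
i=2: L=charlie=BASE, R=echo -> take RIGHT -> echo
Index 1 -> delta

Answer: delta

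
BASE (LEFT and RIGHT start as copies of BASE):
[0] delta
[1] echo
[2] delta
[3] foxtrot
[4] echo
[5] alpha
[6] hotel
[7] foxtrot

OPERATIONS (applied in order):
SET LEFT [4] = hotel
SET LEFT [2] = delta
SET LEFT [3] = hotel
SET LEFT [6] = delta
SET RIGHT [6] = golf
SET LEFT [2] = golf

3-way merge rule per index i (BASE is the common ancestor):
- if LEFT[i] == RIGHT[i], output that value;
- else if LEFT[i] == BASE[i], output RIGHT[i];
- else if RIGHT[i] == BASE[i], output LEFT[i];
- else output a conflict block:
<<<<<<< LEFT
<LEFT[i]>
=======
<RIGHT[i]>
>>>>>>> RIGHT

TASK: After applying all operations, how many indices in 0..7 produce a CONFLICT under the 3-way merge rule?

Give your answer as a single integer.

Final LEFT:  [delta, echo, golf, hotel, hotel, alpha, delta, foxtrot]
Final RIGHT: [delta, echo, delta, foxtrot, echo, alpha, golf, foxtrot]
i=0: L=delta R=delta -> agree -> delta
i=1: L=echo R=echo -> agree -> echo
i=2: L=golf, R=delta=BASE -> take LEFT -> golf
i=3: L=hotel, R=foxtrot=BASE -> take LEFT -> hotel
i=4: L=hotel, R=echo=BASE -> take LEFT -> hotel
i=5: L=alpha R=alpha -> agree -> alpha
i=6: BASE=hotel L=delta R=golf all differ -> CONFLICT
i=7: L=foxtrot R=foxtrot -> agree -> foxtrot
Conflict count: 1

Answer: 1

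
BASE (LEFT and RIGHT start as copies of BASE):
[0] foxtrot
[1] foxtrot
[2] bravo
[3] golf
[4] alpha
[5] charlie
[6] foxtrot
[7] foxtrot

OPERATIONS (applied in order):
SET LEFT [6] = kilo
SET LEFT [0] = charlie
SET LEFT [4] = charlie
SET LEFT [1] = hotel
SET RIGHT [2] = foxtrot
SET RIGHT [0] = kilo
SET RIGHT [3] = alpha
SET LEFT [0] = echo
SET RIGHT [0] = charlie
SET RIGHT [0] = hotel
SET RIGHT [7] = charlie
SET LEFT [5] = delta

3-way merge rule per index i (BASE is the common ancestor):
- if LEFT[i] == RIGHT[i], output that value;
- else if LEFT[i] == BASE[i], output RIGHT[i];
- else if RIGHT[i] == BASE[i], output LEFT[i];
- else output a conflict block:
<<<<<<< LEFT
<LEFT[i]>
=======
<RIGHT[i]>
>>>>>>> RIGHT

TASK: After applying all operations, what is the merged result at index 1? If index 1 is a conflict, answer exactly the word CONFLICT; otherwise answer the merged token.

Final LEFT:  [echo, hotel, bravo, golf, charlie, delta, kilo, foxtrot]
Final RIGHT: [hotel, foxtrot, foxtrot, alpha, alpha, charlie, foxtrot, charlie]
i=0: BASE=foxtrot L=echo R=hotel all differ -> CONFLICT
i=1: L=hotel, R=foxtrot=BASE -> take LEFT -> hotel
i=2: L=bravo=BASE, R=foxtrot -> take RIGHT -> foxtrot
i=3: L=golf=BASE, R=alpha -> take RIGHT -> alpha
i=4: L=charlie, R=alpha=BASE -> take LEFT -> charlie
i=5: L=delta, R=charlie=BASE -> take LEFT -> delta
i=6: L=kilo, R=foxtrot=BASE -> take LEFT -> kilo
i=7: L=foxtrot=BASE, R=charlie -> take RIGHT -> charlie
Index 1 -> hotel

Answer: hotel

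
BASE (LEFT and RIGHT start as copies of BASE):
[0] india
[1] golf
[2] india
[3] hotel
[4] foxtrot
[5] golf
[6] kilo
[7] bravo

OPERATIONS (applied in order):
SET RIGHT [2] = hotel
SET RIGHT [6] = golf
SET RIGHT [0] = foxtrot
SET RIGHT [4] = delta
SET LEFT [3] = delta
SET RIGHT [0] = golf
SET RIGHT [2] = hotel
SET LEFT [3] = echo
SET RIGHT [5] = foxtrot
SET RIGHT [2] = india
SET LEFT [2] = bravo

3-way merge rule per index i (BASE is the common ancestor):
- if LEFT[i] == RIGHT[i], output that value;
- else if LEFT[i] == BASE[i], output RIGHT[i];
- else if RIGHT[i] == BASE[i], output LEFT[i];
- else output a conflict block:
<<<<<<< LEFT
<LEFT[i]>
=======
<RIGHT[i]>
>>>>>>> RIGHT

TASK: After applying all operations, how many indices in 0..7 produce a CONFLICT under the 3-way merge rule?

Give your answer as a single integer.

Final LEFT:  [india, golf, bravo, echo, foxtrot, golf, kilo, bravo]
Final RIGHT: [golf, golf, india, hotel, delta, foxtrot, golf, bravo]
i=0: L=india=BASE, R=golf -> take RIGHT -> golf
i=1: L=golf R=golf -> agree -> golf
i=2: L=bravo, R=india=BASE -> take LEFT -> bravo
i=3: L=echo, R=hotel=BASE -> take LEFT -> echo
i=4: L=foxtrot=BASE, R=delta -> take RIGHT -> delta
i=5: L=golf=BASE, R=foxtrot -> take RIGHT -> foxtrot
i=6: L=kilo=BASE, R=golf -> take RIGHT -> golf
i=7: L=bravo R=bravo -> agree -> bravo
Conflict count: 0

Answer: 0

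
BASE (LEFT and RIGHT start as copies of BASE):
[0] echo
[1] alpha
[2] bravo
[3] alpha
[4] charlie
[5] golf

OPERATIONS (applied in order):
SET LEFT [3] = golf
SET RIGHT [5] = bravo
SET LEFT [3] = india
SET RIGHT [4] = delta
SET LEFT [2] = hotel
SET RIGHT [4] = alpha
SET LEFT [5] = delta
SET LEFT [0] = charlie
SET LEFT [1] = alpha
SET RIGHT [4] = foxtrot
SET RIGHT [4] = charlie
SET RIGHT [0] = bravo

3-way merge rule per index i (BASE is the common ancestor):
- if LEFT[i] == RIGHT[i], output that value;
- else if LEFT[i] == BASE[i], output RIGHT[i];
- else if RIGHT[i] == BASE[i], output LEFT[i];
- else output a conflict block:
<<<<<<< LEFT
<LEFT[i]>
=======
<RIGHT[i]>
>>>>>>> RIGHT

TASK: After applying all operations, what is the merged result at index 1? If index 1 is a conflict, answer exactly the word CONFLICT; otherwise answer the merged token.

Answer: alpha

Derivation:
Final LEFT:  [charlie, alpha, hotel, india, charlie, delta]
Final RIGHT: [bravo, alpha, bravo, alpha, charlie, bravo]
i=0: BASE=echo L=charlie R=bravo all differ -> CONFLICT
i=1: L=alpha R=alpha -> agree -> alpha
i=2: L=hotel, R=bravo=BASE -> take LEFT -> hotel
i=3: L=india, R=alpha=BASE -> take LEFT -> india
i=4: L=charlie R=charlie -> agree -> charlie
i=5: BASE=golf L=delta R=bravo all differ -> CONFLICT
Index 1 -> alpha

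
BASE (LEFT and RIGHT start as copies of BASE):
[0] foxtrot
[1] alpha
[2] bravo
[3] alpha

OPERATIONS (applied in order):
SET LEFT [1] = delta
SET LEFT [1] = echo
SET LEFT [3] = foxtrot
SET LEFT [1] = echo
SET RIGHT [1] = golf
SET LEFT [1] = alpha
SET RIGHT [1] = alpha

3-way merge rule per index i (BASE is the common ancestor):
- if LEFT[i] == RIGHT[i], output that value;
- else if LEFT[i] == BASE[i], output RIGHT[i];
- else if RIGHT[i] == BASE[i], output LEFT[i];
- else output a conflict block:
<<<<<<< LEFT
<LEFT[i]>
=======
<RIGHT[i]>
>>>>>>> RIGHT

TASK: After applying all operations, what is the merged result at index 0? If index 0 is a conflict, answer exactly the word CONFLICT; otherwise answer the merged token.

Final LEFT:  [foxtrot, alpha, bravo, foxtrot]
Final RIGHT: [foxtrot, alpha, bravo, alpha]
i=0: L=foxtrot R=foxtrot -> agree -> foxtrot
i=1: L=alpha R=alpha -> agree -> alpha
i=2: L=bravo R=bravo -> agree -> bravo
i=3: L=foxtrot, R=alpha=BASE -> take LEFT -> foxtrot
Index 0 -> foxtrot

Answer: foxtrot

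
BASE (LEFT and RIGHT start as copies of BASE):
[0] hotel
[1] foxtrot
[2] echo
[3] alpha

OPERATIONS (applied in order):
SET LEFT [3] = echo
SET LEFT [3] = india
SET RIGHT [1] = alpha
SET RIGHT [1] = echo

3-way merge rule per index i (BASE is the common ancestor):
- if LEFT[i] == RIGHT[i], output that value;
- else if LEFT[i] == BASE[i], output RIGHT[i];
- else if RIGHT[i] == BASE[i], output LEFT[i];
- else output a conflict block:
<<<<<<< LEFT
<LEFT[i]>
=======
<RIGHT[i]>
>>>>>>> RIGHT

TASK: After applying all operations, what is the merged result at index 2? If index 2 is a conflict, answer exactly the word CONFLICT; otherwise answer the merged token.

Final LEFT:  [hotel, foxtrot, echo, india]
Final RIGHT: [hotel, echo, echo, alpha]
i=0: L=hotel R=hotel -> agree -> hotel
i=1: L=foxtrot=BASE, R=echo -> take RIGHT -> echo
i=2: L=echo R=echo -> agree -> echo
i=3: L=india, R=alpha=BASE -> take LEFT -> india
Index 2 -> echo

Answer: echo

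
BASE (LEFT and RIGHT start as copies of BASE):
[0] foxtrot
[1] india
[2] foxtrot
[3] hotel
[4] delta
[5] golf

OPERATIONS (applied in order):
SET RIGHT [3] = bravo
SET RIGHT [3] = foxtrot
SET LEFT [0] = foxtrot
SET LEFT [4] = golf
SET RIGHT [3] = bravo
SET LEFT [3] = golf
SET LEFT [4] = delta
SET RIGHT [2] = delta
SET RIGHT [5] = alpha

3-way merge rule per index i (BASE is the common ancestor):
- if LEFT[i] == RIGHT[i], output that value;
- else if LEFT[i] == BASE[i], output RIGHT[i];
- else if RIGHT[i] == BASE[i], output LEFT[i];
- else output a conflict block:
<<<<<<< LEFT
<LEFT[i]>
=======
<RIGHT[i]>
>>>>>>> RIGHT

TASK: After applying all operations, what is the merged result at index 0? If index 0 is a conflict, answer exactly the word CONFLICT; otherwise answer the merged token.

Final LEFT:  [foxtrot, india, foxtrot, golf, delta, golf]
Final RIGHT: [foxtrot, india, delta, bravo, delta, alpha]
i=0: L=foxtrot R=foxtrot -> agree -> foxtrot
i=1: L=india R=india -> agree -> india
i=2: L=foxtrot=BASE, R=delta -> take RIGHT -> delta
i=3: BASE=hotel L=golf R=bravo all differ -> CONFLICT
i=4: L=delta R=delta -> agree -> delta
i=5: L=golf=BASE, R=alpha -> take RIGHT -> alpha
Index 0 -> foxtrot

Answer: foxtrot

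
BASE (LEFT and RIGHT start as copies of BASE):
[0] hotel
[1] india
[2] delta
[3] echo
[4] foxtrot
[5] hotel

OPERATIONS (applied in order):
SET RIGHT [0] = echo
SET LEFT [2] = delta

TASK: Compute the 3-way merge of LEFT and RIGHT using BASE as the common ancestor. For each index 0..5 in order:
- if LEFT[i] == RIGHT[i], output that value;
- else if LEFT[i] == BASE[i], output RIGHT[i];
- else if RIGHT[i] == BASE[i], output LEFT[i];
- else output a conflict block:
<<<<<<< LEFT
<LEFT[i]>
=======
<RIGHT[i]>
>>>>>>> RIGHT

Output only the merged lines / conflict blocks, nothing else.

Answer: echo
india
delta
echo
foxtrot
hotel

Derivation:
Final LEFT:  [hotel, india, delta, echo, foxtrot, hotel]
Final RIGHT: [echo, india, delta, echo, foxtrot, hotel]
i=0: L=hotel=BASE, R=echo -> take RIGHT -> echo
i=1: L=india R=india -> agree -> india
i=2: L=delta R=delta -> agree -> delta
i=3: L=echo R=echo -> agree -> echo
i=4: L=foxtrot R=foxtrot -> agree -> foxtrot
i=5: L=hotel R=hotel -> agree -> hotel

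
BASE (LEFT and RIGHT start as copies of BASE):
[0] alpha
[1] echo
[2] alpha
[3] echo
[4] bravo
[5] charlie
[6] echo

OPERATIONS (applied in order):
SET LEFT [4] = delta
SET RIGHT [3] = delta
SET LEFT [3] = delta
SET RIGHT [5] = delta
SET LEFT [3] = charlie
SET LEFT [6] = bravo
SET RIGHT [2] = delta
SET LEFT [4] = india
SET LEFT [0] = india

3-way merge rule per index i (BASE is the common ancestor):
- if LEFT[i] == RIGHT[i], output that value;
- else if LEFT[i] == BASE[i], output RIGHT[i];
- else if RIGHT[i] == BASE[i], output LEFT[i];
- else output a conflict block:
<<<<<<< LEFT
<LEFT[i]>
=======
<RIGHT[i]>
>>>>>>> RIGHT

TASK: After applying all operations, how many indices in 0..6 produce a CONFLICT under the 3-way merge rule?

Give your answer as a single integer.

Answer: 1

Derivation:
Final LEFT:  [india, echo, alpha, charlie, india, charlie, bravo]
Final RIGHT: [alpha, echo, delta, delta, bravo, delta, echo]
i=0: L=india, R=alpha=BASE -> take LEFT -> india
i=1: L=echo R=echo -> agree -> echo
i=2: L=alpha=BASE, R=delta -> take RIGHT -> delta
i=3: BASE=echo L=charlie R=delta all differ -> CONFLICT
i=4: L=india, R=bravo=BASE -> take LEFT -> india
i=5: L=charlie=BASE, R=delta -> take RIGHT -> delta
i=6: L=bravo, R=echo=BASE -> take LEFT -> bravo
Conflict count: 1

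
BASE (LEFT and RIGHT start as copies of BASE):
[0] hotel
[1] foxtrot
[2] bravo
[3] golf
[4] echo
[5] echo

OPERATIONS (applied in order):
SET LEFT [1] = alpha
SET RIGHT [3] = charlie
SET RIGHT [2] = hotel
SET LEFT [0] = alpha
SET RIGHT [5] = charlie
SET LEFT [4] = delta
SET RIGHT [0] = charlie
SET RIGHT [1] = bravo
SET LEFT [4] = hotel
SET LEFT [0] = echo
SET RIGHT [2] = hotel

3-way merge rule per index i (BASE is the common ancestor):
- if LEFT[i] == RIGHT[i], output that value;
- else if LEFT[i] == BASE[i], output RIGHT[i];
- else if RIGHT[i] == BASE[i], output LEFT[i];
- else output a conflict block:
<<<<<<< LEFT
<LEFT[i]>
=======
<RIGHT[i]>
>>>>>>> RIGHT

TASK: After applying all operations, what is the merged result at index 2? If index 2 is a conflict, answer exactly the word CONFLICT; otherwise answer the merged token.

Answer: hotel

Derivation:
Final LEFT:  [echo, alpha, bravo, golf, hotel, echo]
Final RIGHT: [charlie, bravo, hotel, charlie, echo, charlie]
i=0: BASE=hotel L=echo R=charlie all differ -> CONFLICT
i=1: BASE=foxtrot L=alpha R=bravo all differ -> CONFLICT
i=2: L=bravo=BASE, R=hotel -> take RIGHT -> hotel
i=3: L=golf=BASE, R=charlie -> take RIGHT -> charlie
i=4: L=hotel, R=echo=BASE -> take LEFT -> hotel
i=5: L=echo=BASE, R=charlie -> take RIGHT -> charlie
Index 2 -> hotel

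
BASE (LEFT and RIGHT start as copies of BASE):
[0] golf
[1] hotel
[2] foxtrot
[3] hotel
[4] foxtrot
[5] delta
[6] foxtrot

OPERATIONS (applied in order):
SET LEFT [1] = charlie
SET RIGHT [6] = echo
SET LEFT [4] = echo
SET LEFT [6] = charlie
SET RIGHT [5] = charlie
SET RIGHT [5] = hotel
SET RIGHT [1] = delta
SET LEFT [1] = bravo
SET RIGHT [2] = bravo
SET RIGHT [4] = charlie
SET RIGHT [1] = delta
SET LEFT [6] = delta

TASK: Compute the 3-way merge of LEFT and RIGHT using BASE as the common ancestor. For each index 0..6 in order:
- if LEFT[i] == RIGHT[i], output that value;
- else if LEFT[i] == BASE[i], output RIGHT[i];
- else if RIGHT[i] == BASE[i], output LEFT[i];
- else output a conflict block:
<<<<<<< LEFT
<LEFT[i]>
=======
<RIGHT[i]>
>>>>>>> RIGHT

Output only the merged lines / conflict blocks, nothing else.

Final LEFT:  [golf, bravo, foxtrot, hotel, echo, delta, delta]
Final RIGHT: [golf, delta, bravo, hotel, charlie, hotel, echo]
i=0: L=golf R=golf -> agree -> golf
i=1: BASE=hotel L=bravo R=delta all differ -> CONFLICT
i=2: L=foxtrot=BASE, R=bravo -> take RIGHT -> bravo
i=3: L=hotel R=hotel -> agree -> hotel
i=4: BASE=foxtrot L=echo R=charlie all differ -> CONFLICT
i=5: L=delta=BASE, R=hotel -> take RIGHT -> hotel
i=6: BASE=foxtrot L=delta R=echo all differ -> CONFLICT

Answer: golf
<<<<<<< LEFT
bravo
=======
delta
>>>>>>> RIGHT
bravo
hotel
<<<<<<< LEFT
echo
=======
charlie
>>>>>>> RIGHT
hotel
<<<<<<< LEFT
delta
=======
echo
>>>>>>> RIGHT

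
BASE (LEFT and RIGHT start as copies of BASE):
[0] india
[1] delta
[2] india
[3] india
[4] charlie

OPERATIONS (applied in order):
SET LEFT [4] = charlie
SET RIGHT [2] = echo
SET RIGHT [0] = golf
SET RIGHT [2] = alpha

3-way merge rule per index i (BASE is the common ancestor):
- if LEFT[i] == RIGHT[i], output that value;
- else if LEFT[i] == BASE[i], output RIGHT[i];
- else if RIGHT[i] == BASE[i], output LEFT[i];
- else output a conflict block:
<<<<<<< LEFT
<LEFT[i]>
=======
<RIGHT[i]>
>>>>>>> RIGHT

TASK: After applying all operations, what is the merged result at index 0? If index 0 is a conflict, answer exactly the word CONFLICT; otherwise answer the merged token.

Answer: golf

Derivation:
Final LEFT:  [india, delta, india, india, charlie]
Final RIGHT: [golf, delta, alpha, india, charlie]
i=0: L=india=BASE, R=golf -> take RIGHT -> golf
i=1: L=delta R=delta -> agree -> delta
i=2: L=india=BASE, R=alpha -> take RIGHT -> alpha
i=3: L=india R=india -> agree -> india
i=4: L=charlie R=charlie -> agree -> charlie
Index 0 -> golf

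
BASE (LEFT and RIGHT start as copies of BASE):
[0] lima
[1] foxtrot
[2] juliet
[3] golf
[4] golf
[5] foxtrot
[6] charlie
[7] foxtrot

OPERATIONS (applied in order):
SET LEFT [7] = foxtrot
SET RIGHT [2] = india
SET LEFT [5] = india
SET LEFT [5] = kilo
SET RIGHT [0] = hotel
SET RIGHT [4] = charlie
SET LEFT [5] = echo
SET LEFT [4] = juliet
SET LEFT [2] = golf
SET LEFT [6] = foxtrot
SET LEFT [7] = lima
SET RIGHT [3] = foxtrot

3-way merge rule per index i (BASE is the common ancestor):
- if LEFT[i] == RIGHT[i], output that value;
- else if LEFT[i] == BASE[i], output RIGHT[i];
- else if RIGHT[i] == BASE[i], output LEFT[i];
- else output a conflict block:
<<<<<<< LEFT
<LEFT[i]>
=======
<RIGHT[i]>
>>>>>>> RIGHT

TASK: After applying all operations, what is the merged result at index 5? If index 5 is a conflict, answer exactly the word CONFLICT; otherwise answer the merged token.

Answer: echo

Derivation:
Final LEFT:  [lima, foxtrot, golf, golf, juliet, echo, foxtrot, lima]
Final RIGHT: [hotel, foxtrot, india, foxtrot, charlie, foxtrot, charlie, foxtrot]
i=0: L=lima=BASE, R=hotel -> take RIGHT -> hotel
i=1: L=foxtrot R=foxtrot -> agree -> foxtrot
i=2: BASE=juliet L=golf R=india all differ -> CONFLICT
i=3: L=golf=BASE, R=foxtrot -> take RIGHT -> foxtrot
i=4: BASE=golf L=juliet R=charlie all differ -> CONFLICT
i=5: L=echo, R=foxtrot=BASE -> take LEFT -> echo
i=6: L=foxtrot, R=charlie=BASE -> take LEFT -> foxtrot
i=7: L=lima, R=foxtrot=BASE -> take LEFT -> lima
Index 5 -> echo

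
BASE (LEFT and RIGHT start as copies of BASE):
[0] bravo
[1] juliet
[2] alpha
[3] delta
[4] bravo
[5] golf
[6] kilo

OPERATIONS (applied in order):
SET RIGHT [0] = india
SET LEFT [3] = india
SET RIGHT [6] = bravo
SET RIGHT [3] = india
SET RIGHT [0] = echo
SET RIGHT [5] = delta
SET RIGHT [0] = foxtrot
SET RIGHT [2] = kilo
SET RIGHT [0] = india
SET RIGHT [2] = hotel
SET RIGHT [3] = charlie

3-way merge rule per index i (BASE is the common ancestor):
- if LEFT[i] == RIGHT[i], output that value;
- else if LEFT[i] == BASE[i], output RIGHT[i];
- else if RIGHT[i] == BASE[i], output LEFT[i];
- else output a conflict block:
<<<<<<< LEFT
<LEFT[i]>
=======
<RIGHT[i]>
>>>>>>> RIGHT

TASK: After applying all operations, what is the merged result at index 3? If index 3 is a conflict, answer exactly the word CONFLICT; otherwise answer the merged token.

Answer: CONFLICT

Derivation:
Final LEFT:  [bravo, juliet, alpha, india, bravo, golf, kilo]
Final RIGHT: [india, juliet, hotel, charlie, bravo, delta, bravo]
i=0: L=bravo=BASE, R=india -> take RIGHT -> india
i=1: L=juliet R=juliet -> agree -> juliet
i=2: L=alpha=BASE, R=hotel -> take RIGHT -> hotel
i=3: BASE=delta L=india R=charlie all differ -> CONFLICT
i=4: L=bravo R=bravo -> agree -> bravo
i=5: L=golf=BASE, R=delta -> take RIGHT -> delta
i=6: L=kilo=BASE, R=bravo -> take RIGHT -> bravo
Index 3 -> CONFLICT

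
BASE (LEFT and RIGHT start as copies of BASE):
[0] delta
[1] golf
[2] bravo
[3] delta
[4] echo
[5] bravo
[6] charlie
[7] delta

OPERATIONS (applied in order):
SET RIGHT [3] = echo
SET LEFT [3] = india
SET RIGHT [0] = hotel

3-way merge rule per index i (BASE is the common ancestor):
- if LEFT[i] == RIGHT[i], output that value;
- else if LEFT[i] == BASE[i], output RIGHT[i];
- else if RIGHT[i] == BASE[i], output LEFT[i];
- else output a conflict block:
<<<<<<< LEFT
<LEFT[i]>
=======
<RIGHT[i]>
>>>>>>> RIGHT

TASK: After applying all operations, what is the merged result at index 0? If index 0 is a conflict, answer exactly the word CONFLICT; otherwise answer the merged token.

Final LEFT:  [delta, golf, bravo, india, echo, bravo, charlie, delta]
Final RIGHT: [hotel, golf, bravo, echo, echo, bravo, charlie, delta]
i=0: L=delta=BASE, R=hotel -> take RIGHT -> hotel
i=1: L=golf R=golf -> agree -> golf
i=2: L=bravo R=bravo -> agree -> bravo
i=3: BASE=delta L=india R=echo all differ -> CONFLICT
i=4: L=echo R=echo -> agree -> echo
i=5: L=bravo R=bravo -> agree -> bravo
i=6: L=charlie R=charlie -> agree -> charlie
i=7: L=delta R=delta -> agree -> delta
Index 0 -> hotel

Answer: hotel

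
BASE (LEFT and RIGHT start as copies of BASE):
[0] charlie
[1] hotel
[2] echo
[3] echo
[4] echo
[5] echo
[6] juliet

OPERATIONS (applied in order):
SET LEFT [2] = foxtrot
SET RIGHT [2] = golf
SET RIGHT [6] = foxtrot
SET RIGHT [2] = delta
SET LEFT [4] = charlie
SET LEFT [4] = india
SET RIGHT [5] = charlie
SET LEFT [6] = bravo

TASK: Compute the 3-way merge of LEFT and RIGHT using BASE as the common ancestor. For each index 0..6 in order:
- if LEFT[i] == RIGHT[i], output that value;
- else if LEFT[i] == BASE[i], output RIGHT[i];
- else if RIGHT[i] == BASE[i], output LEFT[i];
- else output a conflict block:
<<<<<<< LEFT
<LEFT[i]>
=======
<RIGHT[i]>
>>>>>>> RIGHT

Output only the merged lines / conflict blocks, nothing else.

Answer: charlie
hotel
<<<<<<< LEFT
foxtrot
=======
delta
>>>>>>> RIGHT
echo
india
charlie
<<<<<<< LEFT
bravo
=======
foxtrot
>>>>>>> RIGHT

Derivation:
Final LEFT:  [charlie, hotel, foxtrot, echo, india, echo, bravo]
Final RIGHT: [charlie, hotel, delta, echo, echo, charlie, foxtrot]
i=0: L=charlie R=charlie -> agree -> charlie
i=1: L=hotel R=hotel -> agree -> hotel
i=2: BASE=echo L=foxtrot R=delta all differ -> CONFLICT
i=3: L=echo R=echo -> agree -> echo
i=4: L=india, R=echo=BASE -> take LEFT -> india
i=5: L=echo=BASE, R=charlie -> take RIGHT -> charlie
i=6: BASE=juliet L=bravo R=foxtrot all differ -> CONFLICT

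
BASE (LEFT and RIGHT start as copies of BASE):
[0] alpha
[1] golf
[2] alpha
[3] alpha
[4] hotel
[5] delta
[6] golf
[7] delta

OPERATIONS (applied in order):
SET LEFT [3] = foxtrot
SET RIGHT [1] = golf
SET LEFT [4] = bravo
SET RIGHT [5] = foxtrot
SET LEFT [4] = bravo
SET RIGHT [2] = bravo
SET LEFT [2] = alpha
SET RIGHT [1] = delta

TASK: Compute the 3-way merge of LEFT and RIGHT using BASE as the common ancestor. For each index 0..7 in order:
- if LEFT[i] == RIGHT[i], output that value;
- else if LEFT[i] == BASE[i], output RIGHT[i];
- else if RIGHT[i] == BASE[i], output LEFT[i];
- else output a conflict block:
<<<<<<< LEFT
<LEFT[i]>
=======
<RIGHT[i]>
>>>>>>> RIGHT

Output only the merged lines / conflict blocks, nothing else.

Final LEFT:  [alpha, golf, alpha, foxtrot, bravo, delta, golf, delta]
Final RIGHT: [alpha, delta, bravo, alpha, hotel, foxtrot, golf, delta]
i=0: L=alpha R=alpha -> agree -> alpha
i=1: L=golf=BASE, R=delta -> take RIGHT -> delta
i=2: L=alpha=BASE, R=bravo -> take RIGHT -> bravo
i=3: L=foxtrot, R=alpha=BASE -> take LEFT -> foxtrot
i=4: L=bravo, R=hotel=BASE -> take LEFT -> bravo
i=5: L=delta=BASE, R=foxtrot -> take RIGHT -> foxtrot
i=6: L=golf R=golf -> agree -> golf
i=7: L=delta R=delta -> agree -> delta

Answer: alpha
delta
bravo
foxtrot
bravo
foxtrot
golf
delta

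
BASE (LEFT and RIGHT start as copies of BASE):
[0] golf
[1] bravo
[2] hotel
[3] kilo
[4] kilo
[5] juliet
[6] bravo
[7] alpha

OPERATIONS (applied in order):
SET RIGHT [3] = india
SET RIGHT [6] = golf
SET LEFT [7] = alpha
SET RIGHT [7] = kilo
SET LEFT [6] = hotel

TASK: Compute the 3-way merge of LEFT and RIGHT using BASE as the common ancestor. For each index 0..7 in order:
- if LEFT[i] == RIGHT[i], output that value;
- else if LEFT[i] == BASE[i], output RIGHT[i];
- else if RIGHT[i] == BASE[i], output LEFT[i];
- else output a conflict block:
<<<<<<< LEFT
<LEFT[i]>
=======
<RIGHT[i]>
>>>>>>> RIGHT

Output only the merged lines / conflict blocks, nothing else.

Answer: golf
bravo
hotel
india
kilo
juliet
<<<<<<< LEFT
hotel
=======
golf
>>>>>>> RIGHT
kilo

Derivation:
Final LEFT:  [golf, bravo, hotel, kilo, kilo, juliet, hotel, alpha]
Final RIGHT: [golf, bravo, hotel, india, kilo, juliet, golf, kilo]
i=0: L=golf R=golf -> agree -> golf
i=1: L=bravo R=bravo -> agree -> bravo
i=2: L=hotel R=hotel -> agree -> hotel
i=3: L=kilo=BASE, R=india -> take RIGHT -> india
i=4: L=kilo R=kilo -> agree -> kilo
i=5: L=juliet R=juliet -> agree -> juliet
i=6: BASE=bravo L=hotel R=golf all differ -> CONFLICT
i=7: L=alpha=BASE, R=kilo -> take RIGHT -> kilo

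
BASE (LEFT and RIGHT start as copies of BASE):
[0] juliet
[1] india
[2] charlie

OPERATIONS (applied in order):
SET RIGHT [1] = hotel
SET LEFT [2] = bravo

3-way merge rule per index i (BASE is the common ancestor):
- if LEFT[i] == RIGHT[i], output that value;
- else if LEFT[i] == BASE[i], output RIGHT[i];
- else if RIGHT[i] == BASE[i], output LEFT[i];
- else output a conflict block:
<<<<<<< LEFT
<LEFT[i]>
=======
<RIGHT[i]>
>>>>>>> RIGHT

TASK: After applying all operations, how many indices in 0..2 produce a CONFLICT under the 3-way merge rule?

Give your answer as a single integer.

Answer: 0

Derivation:
Final LEFT:  [juliet, india, bravo]
Final RIGHT: [juliet, hotel, charlie]
i=0: L=juliet R=juliet -> agree -> juliet
i=1: L=india=BASE, R=hotel -> take RIGHT -> hotel
i=2: L=bravo, R=charlie=BASE -> take LEFT -> bravo
Conflict count: 0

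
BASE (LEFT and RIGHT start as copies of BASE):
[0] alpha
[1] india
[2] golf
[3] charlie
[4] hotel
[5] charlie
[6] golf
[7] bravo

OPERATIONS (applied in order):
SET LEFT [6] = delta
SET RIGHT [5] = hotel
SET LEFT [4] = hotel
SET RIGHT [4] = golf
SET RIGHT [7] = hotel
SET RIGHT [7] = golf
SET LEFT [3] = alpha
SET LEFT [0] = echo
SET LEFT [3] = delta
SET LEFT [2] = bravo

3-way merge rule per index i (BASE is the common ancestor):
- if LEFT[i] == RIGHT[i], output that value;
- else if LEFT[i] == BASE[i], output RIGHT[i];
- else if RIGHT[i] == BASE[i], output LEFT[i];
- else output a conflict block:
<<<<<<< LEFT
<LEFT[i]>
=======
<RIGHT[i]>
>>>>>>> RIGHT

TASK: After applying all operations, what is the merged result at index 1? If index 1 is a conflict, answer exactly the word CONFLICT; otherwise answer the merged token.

Final LEFT:  [echo, india, bravo, delta, hotel, charlie, delta, bravo]
Final RIGHT: [alpha, india, golf, charlie, golf, hotel, golf, golf]
i=0: L=echo, R=alpha=BASE -> take LEFT -> echo
i=1: L=india R=india -> agree -> india
i=2: L=bravo, R=golf=BASE -> take LEFT -> bravo
i=3: L=delta, R=charlie=BASE -> take LEFT -> delta
i=4: L=hotel=BASE, R=golf -> take RIGHT -> golf
i=5: L=charlie=BASE, R=hotel -> take RIGHT -> hotel
i=6: L=delta, R=golf=BASE -> take LEFT -> delta
i=7: L=bravo=BASE, R=golf -> take RIGHT -> golf
Index 1 -> india

Answer: india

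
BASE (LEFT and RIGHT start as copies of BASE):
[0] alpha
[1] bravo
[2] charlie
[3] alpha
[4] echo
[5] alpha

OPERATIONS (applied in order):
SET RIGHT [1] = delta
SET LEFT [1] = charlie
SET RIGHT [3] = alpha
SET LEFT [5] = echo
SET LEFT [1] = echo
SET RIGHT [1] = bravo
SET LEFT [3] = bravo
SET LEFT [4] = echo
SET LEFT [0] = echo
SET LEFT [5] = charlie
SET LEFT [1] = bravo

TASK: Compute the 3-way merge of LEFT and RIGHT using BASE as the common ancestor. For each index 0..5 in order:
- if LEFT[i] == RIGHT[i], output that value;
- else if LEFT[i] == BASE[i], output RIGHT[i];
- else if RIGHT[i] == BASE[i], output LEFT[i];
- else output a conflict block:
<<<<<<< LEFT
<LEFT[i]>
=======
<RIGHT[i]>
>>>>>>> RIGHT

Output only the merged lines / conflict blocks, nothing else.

Final LEFT:  [echo, bravo, charlie, bravo, echo, charlie]
Final RIGHT: [alpha, bravo, charlie, alpha, echo, alpha]
i=0: L=echo, R=alpha=BASE -> take LEFT -> echo
i=1: L=bravo R=bravo -> agree -> bravo
i=2: L=charlie R=charlie -> agree -> charlie
i=3: L=bravo, R=alpha=BASE -> take LEFT -> bravo
i=4: L=echo R=echo -> agree -> echo
i=5: L=charlie, R=alpha=BASE -> take LEFT -> charlie

Answer: echo
bravo
charlie
bravo
echo
charlie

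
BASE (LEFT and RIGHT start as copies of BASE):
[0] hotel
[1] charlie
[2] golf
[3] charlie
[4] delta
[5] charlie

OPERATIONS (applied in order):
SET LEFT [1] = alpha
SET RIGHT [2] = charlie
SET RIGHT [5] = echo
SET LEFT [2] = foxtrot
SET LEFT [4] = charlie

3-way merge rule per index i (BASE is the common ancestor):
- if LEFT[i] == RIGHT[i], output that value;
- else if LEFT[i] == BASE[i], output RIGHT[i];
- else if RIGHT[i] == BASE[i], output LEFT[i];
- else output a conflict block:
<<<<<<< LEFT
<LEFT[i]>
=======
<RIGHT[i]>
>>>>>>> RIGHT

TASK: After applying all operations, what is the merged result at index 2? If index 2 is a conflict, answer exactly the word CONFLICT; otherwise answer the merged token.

Final LEFT:  [hotel, alpha, foxtrot, charlie, charlie, charlie]
Final RIGHT: [hotel, charlie, charlie, charlie, delta, echo]
i=0: L=hotel R=hotel -> agree -> hotel
i=1: L=alpha, R=charlie=BASE -> take LEFT -> alpha
i=2: BASE=golf L=foxtrot R=charlie all differ -> CONFLICT
i=3: L=charlie R=charlie -> agree -> charlie
i=4: L=charlie, R=delta=BASE -> take LEFT -> charlie
i=5: L=charlie=BASE, R=echo -> take RIGHT -> echo
Index 2 -> CONFLICT

Answer: CONFLICT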